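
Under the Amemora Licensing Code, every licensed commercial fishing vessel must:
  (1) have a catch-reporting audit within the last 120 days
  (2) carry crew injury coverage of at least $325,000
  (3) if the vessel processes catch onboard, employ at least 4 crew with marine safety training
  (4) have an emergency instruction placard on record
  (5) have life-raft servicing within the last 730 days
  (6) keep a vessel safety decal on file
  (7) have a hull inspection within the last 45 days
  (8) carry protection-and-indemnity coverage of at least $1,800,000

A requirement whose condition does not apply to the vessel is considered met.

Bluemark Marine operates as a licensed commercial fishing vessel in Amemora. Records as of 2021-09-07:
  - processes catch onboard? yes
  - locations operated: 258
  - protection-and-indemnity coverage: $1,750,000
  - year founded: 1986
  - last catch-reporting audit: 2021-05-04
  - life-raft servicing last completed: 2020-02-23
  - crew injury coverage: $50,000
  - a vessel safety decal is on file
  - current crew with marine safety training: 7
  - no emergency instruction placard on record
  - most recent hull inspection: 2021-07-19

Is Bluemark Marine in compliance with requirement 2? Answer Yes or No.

2. crew injury coverage $50,000 < $325,000 → not met

No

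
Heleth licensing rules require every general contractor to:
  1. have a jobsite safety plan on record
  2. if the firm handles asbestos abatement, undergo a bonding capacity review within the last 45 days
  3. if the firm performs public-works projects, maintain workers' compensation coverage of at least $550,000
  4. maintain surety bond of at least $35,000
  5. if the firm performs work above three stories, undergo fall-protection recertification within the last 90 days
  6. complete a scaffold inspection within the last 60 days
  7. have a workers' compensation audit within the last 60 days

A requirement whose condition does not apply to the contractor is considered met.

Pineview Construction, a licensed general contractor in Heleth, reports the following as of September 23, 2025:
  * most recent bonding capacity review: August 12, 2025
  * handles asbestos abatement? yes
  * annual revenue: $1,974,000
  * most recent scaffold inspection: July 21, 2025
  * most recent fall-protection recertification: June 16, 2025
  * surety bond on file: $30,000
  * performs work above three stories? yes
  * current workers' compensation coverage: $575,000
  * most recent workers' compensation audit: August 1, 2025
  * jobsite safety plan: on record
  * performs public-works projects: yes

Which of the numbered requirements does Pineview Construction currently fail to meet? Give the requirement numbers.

1. jobsite safety plan present → met
2. condition 'handles asbestos abatement' holds; bonding capacity review 42 days ago vs limit 45 → met
3. condition 'performs public-works projects' holds; workers' compensation coverage $575,000 ≥ $550,000 → met
4. surety bond $30,000 < $35,000 → not met
5. condition 'performs work above three stories' holds; fall-protection recertification 99 days ago vs limit 90 → not met
6. scaffold inspection 64 days ago vs limit 60 → not met
7. workers' compensation audit 53 days ago vs limit 60 → met
Not met: 4, 5, 6

4, 5, 6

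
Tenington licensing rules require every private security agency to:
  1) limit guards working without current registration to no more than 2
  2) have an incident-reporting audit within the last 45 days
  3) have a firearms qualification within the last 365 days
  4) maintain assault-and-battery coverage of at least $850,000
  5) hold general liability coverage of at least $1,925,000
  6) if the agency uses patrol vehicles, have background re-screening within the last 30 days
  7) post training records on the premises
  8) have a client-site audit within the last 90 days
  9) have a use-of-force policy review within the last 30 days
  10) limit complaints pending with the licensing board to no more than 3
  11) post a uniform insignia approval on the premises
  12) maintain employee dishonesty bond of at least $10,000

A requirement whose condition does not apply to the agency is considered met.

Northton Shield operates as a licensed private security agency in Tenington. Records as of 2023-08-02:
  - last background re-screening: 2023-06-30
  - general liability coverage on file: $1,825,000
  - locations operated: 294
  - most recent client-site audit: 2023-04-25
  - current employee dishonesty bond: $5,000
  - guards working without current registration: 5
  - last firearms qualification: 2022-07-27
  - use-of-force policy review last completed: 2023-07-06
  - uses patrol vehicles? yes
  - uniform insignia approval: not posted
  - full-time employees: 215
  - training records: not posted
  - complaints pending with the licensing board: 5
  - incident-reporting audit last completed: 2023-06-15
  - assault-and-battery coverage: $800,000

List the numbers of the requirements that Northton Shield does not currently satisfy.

1, 2, 3, 4, 5, 6, 7, 8, 10, 11, 12

1. guards working without current registration 5 > 2 → not met
2. incident-reporting audit 48 days ago vs limit 45 → not met
3. firearms qualification 371 days ago vs limit 365 → not met
4. assault-and-battery coverage $800,000 < $850,000 → not met
5. general liability coverage $1,825,000 < $1,925,000 → not met
6. condition 'uses patrol vehicles' holds; background re-screening 33 days ago vs limit 30 → not met
7. training records absent → not met
8. client-site audit 99 days ago vs limit 90 → not met
9. use-of-force policy review 27 days ago vs limit 30 → met
10. complaints pending with the licensing board 5 > 3 → not met
11. uniform insignia approval absent → not met
12. employee dishonesty bond $5,000 < $10,000 → not met
Not met: 1, 2, 3, 4, 5, 6, 7, 8, 10, 11, 12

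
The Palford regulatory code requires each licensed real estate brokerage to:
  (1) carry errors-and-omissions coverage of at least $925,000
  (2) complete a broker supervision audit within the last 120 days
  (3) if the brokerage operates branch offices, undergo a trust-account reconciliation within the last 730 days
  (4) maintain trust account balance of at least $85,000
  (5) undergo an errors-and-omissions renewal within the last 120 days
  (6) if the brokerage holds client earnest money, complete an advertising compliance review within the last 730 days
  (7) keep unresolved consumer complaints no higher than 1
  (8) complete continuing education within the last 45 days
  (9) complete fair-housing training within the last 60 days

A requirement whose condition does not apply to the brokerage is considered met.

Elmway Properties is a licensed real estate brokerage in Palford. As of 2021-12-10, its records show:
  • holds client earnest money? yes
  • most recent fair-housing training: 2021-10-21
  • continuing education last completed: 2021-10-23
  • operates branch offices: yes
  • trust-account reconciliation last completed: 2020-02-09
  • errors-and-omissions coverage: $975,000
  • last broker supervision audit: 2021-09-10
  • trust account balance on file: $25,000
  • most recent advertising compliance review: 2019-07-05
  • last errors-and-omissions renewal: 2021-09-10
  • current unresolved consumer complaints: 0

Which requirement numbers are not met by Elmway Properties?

1. errors-and-omissions coverage $975,000 ≥ $925,000 → met
2. broker supervision audit 91 days ago vs limit 120 → met
3. condition 'operates branch offices' holds; trust-account reconciliation 670 days ago vs limit 730 → met
4. trust account balance $25,000 < $85,000 → not met
5. errors-and-omissions renewal 91 days ago vs limit 120 → met
6. condition 'holds client earnest money' holds; advertising compliance review 889 days ago vs limit 730 → not met
7. unresolved consumer complaints 0 ≤ 1 → met
8. continuing education 48 days ago vs limit 45 → not met
9. fair-housing training 50 days ago vs limit 60 → met
Not met: 4, 6, 8

4, 6, 8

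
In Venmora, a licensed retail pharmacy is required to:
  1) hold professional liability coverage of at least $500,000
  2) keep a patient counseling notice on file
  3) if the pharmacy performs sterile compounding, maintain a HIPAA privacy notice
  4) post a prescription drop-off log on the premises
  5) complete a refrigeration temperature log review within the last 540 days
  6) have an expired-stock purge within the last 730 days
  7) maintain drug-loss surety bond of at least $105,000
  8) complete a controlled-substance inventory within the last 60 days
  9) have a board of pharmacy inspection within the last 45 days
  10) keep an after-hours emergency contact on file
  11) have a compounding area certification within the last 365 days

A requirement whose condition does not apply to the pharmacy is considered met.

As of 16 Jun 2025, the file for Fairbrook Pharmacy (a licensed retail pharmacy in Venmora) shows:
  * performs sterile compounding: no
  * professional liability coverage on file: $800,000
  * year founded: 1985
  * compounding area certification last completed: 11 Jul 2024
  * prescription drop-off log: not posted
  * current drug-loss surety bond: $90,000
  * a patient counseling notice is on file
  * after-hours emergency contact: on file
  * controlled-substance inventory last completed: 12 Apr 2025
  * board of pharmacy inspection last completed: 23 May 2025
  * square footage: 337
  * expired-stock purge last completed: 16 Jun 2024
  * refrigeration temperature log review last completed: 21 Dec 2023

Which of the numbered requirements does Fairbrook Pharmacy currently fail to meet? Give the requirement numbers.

1. professional liability coverage $800,000 ≥ $500,000 → met
2. patient counseling notice present → met
3. condition 'performs sterile compounding' does not hold → requirement n/a → met
4. prescription drop-off log absent → not met
5. refrigeration temperature log review 543 days ago vs limit 540 → not met
6. expired-stock purge 365 days ago vs limit 730 → met
7. drug-loss surety bond $90,000 < $105,000 → not met
8. controlled-substance inventory 65 days ago vs limit 60 → not met
9. board of pharmacy inspection 24 days ago vs limit 45 → met
10. after-hours emergency contact present → met
11. compounding area certification 340 days ago vs limit 365 → met
Not met: 4, 5, 7, 8

4, 5, 7, 8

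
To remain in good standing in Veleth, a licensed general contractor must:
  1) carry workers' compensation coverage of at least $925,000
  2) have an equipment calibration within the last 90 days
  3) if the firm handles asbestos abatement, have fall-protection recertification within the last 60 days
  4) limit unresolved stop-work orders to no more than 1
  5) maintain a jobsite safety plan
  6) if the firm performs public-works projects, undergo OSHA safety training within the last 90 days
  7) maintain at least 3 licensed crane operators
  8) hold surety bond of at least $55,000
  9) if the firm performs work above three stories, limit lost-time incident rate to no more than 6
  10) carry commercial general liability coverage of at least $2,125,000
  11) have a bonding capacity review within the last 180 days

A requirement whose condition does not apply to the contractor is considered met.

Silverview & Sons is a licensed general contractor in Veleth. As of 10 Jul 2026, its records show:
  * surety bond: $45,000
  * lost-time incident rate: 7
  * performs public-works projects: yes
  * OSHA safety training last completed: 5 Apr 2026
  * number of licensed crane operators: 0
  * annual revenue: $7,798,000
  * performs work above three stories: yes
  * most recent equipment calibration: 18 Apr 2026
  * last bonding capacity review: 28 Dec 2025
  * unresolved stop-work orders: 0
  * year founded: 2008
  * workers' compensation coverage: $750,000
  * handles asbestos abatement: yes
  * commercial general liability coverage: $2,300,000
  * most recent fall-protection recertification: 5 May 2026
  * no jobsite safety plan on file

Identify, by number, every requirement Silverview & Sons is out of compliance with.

1, 3, 5, 6, 7, 8, 9, 11

1. workers' compensation coverage $750,000 < $925,000 → not met
2. equipment calibration 83 days ago vs limit 90 → met
3. condition 'handles asbestos abatement' holds; fall-protection recertification 66 days ago vs limit 60 → not met
4. unresolved stop-work orders 0 ≤ 1 → met
5. jobsite safety plan absent → not met
6. condition 'performs public-works projects' holds; OSHA safety training 96 days ago vs limit 90 → not met
7. licensed crane operators 0 < 3 → not met
8. surety bond $45,000 < $55,000 → not met
9. condition 'performs work above three stories' holds; lost-time incident rate 7 > 6 → not met
10. commercial general liability coverage $2,300,000 ≥ $2,125,000 → met
11. bonding capacity review 194 days ago vs limit 180 → not met
Not met: 1, 3, 5, 6, 7, 8, 9, 11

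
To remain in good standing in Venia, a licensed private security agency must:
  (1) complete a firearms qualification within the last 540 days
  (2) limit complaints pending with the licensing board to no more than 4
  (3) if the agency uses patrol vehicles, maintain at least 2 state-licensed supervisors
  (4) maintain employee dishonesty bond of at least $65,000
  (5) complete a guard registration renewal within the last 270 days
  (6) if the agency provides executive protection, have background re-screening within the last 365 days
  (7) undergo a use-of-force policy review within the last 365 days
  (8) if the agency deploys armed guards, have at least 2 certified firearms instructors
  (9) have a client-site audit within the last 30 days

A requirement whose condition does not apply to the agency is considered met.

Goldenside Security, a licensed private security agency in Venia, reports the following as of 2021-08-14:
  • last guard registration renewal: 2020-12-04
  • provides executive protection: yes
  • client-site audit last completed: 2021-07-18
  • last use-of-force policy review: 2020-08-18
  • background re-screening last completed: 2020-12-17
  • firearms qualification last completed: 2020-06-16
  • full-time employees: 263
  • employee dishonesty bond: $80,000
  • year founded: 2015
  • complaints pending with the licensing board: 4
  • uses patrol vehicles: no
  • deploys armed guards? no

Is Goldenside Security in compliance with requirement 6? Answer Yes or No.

Yes

6. condition 'provides executive protection' holds; background re-screening 240 days ago vs limit 365 → met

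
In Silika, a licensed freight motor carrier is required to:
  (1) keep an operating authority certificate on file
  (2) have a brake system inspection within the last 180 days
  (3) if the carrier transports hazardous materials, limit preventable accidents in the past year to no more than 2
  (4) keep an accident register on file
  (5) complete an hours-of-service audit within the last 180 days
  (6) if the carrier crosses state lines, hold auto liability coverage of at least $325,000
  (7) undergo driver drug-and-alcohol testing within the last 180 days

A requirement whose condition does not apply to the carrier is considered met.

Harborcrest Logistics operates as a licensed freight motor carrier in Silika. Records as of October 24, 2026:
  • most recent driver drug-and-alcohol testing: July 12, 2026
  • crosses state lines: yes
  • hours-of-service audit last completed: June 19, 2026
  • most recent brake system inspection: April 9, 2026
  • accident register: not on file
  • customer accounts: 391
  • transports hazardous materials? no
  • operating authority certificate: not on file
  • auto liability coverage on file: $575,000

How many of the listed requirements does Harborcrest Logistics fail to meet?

1. operating authority certificate absent → not met
2. brake system inspection 198 days ago vs limit 180 → not met
3. condition 'transports hazardous materials' does not hold → requirement n/a → met
4. accident register absent → not met
5. hours-of-service audit 127 days ago vs limit 180 → met
6. condition 'crosses state lines' holds; auto liability coverage $575,000 ≥ $325,000 → met
7. driver drug-and-alcohol testing 104 days ago vs limit 180 → met
Not met: 3 of 7

3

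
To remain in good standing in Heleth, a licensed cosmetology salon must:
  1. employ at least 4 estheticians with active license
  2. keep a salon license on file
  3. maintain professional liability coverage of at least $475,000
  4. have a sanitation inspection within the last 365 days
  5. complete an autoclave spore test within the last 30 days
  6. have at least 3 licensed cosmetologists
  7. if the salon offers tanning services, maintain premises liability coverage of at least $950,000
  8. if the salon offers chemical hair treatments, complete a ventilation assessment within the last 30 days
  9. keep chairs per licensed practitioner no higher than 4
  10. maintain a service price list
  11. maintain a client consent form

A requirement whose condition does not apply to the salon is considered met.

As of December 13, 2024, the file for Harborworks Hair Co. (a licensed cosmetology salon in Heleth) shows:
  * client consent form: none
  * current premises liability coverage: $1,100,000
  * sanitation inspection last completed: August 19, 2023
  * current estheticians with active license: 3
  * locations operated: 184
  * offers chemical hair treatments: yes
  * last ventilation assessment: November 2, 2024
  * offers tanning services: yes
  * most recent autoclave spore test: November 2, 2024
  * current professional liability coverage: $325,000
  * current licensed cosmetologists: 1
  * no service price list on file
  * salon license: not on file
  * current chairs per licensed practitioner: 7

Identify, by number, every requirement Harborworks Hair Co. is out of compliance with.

1. estheticians with active license 3 < 4 → not met
2. salon license absent → not met
3. professional liability coverage $325,000 < $475,000 → not met
4. sanitation inspection 482 days ago vs limit 365 → not met
5. autoclave spore test 41 days ago vs limit 30 → not met
6. licensed cosmetologists 1 < 3 → not met
7. condition 'offers tanning services' holds; premises liability coverage $1,100,000 ≥ $950,000 → met
8. condition 'offers chemical hair treatments' holds; ventilation assessment 41 days ago vs limit 30 → not met
9. chairs per licensed practitioner 7 > 4 → not met
10. service price list absent → not met
11. client consent form absent → not met
Not met: 1, 2, 3, 4, 5, 6, 8, 9, 10, 11

1, 2, 3, 4, 5, 6, 8, 9, 10, 11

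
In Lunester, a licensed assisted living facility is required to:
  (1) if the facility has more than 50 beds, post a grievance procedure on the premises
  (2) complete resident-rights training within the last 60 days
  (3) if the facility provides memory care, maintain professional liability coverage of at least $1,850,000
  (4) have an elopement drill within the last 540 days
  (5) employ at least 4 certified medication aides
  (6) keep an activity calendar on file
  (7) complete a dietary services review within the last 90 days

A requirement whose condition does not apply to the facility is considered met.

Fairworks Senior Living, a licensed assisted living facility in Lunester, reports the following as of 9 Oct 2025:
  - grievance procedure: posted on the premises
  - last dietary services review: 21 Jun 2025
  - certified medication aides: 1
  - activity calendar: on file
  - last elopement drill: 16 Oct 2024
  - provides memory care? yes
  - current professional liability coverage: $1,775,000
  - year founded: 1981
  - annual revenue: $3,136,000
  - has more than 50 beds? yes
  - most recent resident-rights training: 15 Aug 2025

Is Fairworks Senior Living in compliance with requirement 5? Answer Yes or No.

5. certified medication aides 1 < 4 → not met

No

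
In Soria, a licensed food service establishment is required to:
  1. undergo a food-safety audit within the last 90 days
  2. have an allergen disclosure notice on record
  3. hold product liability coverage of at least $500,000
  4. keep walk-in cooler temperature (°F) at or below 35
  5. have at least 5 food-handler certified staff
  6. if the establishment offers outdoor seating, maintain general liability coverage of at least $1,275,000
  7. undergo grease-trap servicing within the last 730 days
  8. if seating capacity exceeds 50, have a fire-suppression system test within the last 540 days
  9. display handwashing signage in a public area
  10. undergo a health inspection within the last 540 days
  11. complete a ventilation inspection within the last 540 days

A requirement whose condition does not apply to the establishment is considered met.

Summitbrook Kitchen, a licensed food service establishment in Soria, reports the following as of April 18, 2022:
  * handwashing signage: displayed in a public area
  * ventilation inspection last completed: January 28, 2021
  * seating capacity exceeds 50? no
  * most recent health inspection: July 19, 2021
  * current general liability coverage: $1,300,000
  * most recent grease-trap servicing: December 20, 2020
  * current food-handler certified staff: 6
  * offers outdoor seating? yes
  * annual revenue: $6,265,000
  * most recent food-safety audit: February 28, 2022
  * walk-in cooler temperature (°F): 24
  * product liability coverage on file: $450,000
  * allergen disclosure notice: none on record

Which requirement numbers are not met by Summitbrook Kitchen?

2, 3

1. food-safety audit 49 days ago vs limit 90 → met
2. allergen disclosure notice absent → not met
3. product liability coverage $450,000 < $500,000 → not met
4. walk-in cooler temperature (°F) 24 ≤ 35 → met
5. food-handler certified staff 6 ≥ 5 → met
6. condition 'offers outdoor seating' holds; general liability coverage $1,300,000 ≥ $1,275,000 → met
7. grease-trap servicing 484 days ago vs limit 730 → met
8. condition 'seating capacity exceeds 50' does not hold → requirement n/a → met
9. handwashing signage present → met
10. health inspection 273 days ago vs limit 540 → met
11. ventilation inspection 445 days ago vs limit 540 → met
Not met: 2, 3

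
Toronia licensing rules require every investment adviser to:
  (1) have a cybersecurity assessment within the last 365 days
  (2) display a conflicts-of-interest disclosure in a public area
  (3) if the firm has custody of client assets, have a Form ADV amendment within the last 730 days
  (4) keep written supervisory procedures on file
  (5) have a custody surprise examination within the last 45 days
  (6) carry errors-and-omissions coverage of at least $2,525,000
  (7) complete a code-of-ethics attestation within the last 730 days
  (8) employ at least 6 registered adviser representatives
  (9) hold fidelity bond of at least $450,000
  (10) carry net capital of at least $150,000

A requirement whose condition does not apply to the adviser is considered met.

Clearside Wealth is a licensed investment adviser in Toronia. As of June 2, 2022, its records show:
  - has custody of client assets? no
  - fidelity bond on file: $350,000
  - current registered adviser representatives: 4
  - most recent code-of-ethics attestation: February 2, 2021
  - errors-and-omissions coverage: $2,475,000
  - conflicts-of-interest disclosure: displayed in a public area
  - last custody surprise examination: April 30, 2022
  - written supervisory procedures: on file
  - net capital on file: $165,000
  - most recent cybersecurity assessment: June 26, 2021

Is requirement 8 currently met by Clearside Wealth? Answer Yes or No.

8. registered adviser representatives 4 < 6 → not met

No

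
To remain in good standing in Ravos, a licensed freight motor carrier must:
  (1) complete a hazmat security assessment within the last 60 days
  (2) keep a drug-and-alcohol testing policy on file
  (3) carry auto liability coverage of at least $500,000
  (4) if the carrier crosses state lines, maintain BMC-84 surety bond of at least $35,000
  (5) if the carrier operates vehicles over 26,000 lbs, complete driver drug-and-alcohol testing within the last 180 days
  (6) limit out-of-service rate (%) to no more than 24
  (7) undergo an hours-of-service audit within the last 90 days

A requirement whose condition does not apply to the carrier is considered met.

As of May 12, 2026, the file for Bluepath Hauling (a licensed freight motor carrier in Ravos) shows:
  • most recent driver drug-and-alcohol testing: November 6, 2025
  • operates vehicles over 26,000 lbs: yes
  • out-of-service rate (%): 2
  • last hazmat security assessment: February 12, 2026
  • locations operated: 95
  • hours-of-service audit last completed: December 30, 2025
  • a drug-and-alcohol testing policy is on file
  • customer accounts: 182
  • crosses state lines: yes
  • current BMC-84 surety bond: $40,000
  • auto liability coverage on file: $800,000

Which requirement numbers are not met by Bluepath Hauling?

1, 5, 7

1. hazmat security assessment 89 days ago vs limit 60 → not met
2. drug-and-alcohol testing policy present → met
3. auto liability coverage $800,000 ≥ $500,000 → met
4. condition 'crosses state lines' holds; BMC-84 surety bond $40,000 ≥ $35,000 → met
5. condition 'operates vehicles over 26,000 lbs' holds; driver drug-and-alcohol testing 187 days ago vs limit 180 → not met
6. out-of-service rate (%) 2 ≤ 24 → met
7. hours-of-service audit 133 days ago vs limit 90 → not met
Not met: 1, 5, 7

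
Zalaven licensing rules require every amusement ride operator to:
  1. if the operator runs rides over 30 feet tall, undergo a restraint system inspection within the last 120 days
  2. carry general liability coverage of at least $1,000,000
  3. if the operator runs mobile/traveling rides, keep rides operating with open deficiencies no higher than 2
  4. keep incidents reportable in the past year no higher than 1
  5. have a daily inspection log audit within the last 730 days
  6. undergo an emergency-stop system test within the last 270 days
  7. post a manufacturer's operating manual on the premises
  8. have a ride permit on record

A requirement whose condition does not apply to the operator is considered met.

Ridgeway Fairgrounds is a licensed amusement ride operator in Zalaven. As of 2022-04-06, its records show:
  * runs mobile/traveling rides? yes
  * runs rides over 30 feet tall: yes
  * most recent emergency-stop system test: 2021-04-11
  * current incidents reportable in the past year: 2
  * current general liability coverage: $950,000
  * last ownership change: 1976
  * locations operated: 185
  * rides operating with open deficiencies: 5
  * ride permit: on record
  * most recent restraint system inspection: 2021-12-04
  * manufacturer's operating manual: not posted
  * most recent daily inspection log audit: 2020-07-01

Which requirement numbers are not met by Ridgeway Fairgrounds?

1. condition 'runs rides over 30 feet tall' holds; restraint system inspection 123 days ago vs limit 120 → not met
2. general liability coverage $950,000 < $1,000,000 → not met
3. condition 'runs mobile/traveling rides' holds; rides operating with open deficiencies 5 > 2 → not met
4. incidents reportable in the past year 2 > 1 → not met
5. daily inspection log audit 644 days ago vs limit 730 → met
6. emergency-stop system test 360 days ago vs limit 270 → not met
7. manufacturer's operating manual absent → not met
8. ride permit present → met
Not met: 1, 2, 3, 4, 6, 7

1, 2, 3, 4, 6, 7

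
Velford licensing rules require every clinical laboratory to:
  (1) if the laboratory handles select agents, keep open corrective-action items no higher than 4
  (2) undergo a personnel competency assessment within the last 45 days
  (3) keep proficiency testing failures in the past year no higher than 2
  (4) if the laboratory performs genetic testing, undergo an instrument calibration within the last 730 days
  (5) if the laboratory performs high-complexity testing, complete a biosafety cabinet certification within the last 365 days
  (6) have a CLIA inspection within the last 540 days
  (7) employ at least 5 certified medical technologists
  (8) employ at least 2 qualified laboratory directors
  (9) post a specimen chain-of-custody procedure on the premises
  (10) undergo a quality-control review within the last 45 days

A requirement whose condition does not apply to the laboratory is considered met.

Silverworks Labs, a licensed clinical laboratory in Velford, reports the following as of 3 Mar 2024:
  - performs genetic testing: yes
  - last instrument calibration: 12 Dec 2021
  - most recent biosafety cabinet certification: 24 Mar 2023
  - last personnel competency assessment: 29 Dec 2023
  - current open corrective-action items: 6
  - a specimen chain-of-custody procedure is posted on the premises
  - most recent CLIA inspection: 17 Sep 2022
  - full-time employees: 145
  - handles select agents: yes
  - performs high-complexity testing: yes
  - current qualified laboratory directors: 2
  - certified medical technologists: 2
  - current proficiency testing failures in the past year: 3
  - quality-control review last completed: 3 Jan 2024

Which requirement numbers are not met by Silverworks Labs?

1, 2, 3, 4, 7, 10

1. condition 'handles select agents' holds; open corrective-action items 6 > 4 → not met
2. personnel competency assessment 65 days ago vs limit 45 → not met
3. proficiency testing failures in the past year 3 > 2 → not met
4. condition 'performs genetic testing' holds; instrument calibration 812 days ago vs limit 730 → not met
5. condition 'performs high-complexity testing' holds; biosafety cabinet certification 345 days ago vs limit 365 → met
6. CLIA inspection 533 days ago vs limit 540 → met
7. certified medical technologists 2 < 5 → not met
8. qualified laboratory directors 2 ≥ 2 → met
9. specimen chain-of-custody procedure present → met
10. quality-control review 60 days ago vs limit 45 → not met
Not met: 1, 2, 3, 4, 7, 10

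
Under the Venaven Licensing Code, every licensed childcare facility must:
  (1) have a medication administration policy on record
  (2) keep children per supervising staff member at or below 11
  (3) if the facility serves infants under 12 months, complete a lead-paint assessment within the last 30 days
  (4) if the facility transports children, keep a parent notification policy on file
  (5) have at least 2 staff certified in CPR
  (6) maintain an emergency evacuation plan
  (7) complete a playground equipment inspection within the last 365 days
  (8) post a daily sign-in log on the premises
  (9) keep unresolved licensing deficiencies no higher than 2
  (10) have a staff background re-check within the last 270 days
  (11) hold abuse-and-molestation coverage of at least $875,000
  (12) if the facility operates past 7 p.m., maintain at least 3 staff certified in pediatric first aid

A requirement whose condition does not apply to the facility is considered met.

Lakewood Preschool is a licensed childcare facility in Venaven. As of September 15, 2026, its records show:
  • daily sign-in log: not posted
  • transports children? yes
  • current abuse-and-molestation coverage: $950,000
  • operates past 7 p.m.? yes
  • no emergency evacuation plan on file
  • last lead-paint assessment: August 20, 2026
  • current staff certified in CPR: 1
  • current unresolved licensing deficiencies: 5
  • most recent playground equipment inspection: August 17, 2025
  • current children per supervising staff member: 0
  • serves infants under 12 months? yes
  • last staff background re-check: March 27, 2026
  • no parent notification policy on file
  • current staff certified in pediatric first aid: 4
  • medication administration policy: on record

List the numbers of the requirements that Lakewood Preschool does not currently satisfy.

1. medication administration policy present → met
2. children per supervising staff member 0 ≤ 11 → met
3. condition 'serves infants under 12 months' holds; lead-paint assessment 26 days ago vs limit 30 → met
4. condition 'transports children' holds; parent notification policy absent → not met
5. staff certified in CPR 1 < 2 → not met
6. emergency evacuation plan absent → not met
7. playground equipment inspection 394 days ago vs limit 365 → not met
8. daily sign-in log absent → not met
9. unresolved licensing deficiencies 5 > 2 → not met
10. staff background re-check 172 days ago vs limit 270 → met
11. abuse-and-molestation coverage $950,000 ≥ $875,000 → met
12. condition 'operates past 7 p.m.' holds; staff certified in pediatric first aid 4 ≥ 3 → met
Not met: 4, 5, 6, 7, 8, 9

4, 5, 6, 7, 8, 9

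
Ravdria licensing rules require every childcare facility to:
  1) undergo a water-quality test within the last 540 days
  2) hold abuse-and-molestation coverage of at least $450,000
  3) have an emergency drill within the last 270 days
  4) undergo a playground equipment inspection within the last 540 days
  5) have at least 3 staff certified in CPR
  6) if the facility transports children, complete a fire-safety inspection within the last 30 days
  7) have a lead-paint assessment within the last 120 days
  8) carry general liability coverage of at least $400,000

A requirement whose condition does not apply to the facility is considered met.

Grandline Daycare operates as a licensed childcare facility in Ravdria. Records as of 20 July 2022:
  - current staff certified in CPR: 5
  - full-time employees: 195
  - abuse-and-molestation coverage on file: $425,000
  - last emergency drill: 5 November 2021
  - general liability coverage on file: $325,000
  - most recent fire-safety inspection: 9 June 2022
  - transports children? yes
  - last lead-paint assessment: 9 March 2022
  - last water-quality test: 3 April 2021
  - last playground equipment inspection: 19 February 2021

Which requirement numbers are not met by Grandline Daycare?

1. water-quality test 473 days ago vs limit 540 → met
2. abuse-and-molestation coverage $425,000 < $450,000 → not met
3. emergency drill 257 days ago vs limit 270 → met
4. playground equipment inspection 516 days ago vs limit 540 → met
5. staff certified in CPR 5 ≥ 3 → met
6. condition 'transports children' holds; fire-safety inspection 41 days ago vs limit 30 → not met
7. lead-paint assessment 133 days ago vs limit 120 → not met
8. general liability coverage $325,000 < $400,000 → not met
Not met: 2, 6, 7, 8

2, 6, 7, 8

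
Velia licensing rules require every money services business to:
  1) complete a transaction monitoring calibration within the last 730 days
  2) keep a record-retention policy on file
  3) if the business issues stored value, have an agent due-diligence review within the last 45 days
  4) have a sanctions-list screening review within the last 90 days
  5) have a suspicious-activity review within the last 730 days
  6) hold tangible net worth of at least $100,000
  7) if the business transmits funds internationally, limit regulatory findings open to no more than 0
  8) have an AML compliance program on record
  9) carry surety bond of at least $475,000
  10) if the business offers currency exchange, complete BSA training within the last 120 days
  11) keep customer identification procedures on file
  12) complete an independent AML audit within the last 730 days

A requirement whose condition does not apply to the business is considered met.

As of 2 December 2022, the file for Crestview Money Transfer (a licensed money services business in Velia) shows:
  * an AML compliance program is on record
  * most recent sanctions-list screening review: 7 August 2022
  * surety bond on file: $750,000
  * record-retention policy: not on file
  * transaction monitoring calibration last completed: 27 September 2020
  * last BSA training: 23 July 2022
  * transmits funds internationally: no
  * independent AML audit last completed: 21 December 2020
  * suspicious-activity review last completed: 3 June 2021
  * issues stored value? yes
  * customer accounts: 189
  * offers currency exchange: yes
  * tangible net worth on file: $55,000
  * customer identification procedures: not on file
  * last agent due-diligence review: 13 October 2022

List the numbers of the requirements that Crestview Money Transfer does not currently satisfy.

1. transaction monitoring calibration 796 days ago vs limit 730 → not met
2. record-retention policy absent → not met
3. condition 'issues stored value' holds; agent due-diligence review 50 days ago vs limit 45 → not met
4. sanctions-list screening review 117 days ago vs limit 90 → not met
5. suspicious-activity review 547 days ago vs limit 730 → met
6. tangible net worth $55,000 < $100,000 → not met
7. condition 'transmits funds internationally' does not hold → requirement n/a → met
8. AML compliance program present → met
9. surety bond $750,000 ≥ $475,000 → met
10. condition 'offers currency exchange' holds; BSA training 132 days ago vs limit 120 → not met
11. customer identification procedures absent → not met
12. independent AML audit 711 days ago vs limit 730 → met
Not met: 1, 2, 3, 4, 6, 10, 11

1, 2, 3, 4, 6, 10, 11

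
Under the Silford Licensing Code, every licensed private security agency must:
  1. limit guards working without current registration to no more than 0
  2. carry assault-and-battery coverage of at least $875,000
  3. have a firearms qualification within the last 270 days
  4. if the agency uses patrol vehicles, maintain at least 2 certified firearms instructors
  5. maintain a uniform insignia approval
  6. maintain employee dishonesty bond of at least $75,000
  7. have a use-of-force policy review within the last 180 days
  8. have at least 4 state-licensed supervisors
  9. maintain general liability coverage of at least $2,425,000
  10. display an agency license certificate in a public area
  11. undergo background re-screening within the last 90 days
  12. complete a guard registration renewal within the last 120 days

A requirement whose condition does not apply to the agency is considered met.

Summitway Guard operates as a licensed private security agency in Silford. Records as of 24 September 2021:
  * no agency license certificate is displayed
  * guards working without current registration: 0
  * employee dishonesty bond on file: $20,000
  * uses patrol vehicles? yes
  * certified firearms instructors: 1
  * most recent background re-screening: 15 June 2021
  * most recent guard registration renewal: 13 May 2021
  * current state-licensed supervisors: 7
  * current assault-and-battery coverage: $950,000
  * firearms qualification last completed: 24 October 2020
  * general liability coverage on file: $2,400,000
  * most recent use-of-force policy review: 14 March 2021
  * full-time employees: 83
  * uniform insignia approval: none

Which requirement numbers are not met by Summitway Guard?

1. guards working without current registration 0 ≤ 0 → met
2. assault-and-battery coverage $950,000 ≥ $875,000 → met
3. firearms qualification 335 days ago vs limit 270 → not met
4. condition 'uses patrol vehicles' holds; certified firearms instructors 1 < 2 → not met
5. uniform insignia approval absent → not met
6. employee dishonesty bond $20,000 < $75,000 → not met
7. use-of-force policy review 194 days ago vs limit 180 → not met
8. state-licensed supervisors 7 ≥ 4 → met
9. general liability coverage $2,400,000 < $2,425,000 → not met
10. agency license certificate absent → not met
11. background re-screening 101 days ago vs limit 90 → not met
12. guard registration renewal 134 days ago vs limit 120 → not met
Not met: 3, 4, 5, 6, 7, 9, 10, 11, 12

3, 4, 5, 6, 7, 9, 10, 11, 12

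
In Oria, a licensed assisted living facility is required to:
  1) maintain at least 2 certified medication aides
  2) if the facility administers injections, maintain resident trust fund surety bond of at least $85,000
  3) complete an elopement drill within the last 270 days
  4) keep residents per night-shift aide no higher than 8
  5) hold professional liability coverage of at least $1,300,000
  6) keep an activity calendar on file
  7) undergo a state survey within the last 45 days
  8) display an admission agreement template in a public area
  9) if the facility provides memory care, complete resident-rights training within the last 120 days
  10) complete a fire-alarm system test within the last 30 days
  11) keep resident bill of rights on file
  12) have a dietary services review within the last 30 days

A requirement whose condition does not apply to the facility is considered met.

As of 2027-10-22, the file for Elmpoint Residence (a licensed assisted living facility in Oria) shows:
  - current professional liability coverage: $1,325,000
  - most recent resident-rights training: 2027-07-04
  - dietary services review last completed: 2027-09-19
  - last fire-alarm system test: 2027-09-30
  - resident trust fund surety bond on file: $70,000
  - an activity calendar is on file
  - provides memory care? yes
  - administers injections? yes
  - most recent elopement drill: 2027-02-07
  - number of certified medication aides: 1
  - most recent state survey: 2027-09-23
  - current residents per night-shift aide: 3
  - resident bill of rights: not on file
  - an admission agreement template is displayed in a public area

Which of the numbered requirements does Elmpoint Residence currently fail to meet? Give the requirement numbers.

1. certified medication aides 1 < 2 → not met
2. condition 'administers injections' holds; resident trust fund surety bond $70,000 < $85,000 → not met
3. elopement drill 257 days ago vs limit 270 → met
4. residents per night-shift aide 3 ≤ 8 → met
5. professional liability coverage $1,325,000 ≥ $1,300,000 → met
6. activity calendar present → met
7. state survey 29 days ago vs limit 45 → met
8. admission agreement template present → met
9. condition 'provides memory care' holds; resident-rights training 110 days ago vs limit 120 → met
10. fire-alarm system test 22 days ago vs limit 30 → met
11. resident bill of rights absent → not met
12. dietary services review 33 days ago vs limit 30 → not met
Not met: 1, 2, 11, 12

1, 2, 11, 12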